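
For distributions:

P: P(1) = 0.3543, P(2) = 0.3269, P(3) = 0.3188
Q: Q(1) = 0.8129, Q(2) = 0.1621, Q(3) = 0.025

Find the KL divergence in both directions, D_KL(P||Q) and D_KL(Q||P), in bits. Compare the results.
D_KL(P||Q) = 1.0772 bits, D_KL(Q||P) = 0.7181 bits. D_KL(P||Q) is larger than D_KL(Q||P) by 0.3591 bits; the two directions differ.

D_KL(P||Q) = Σ P(x) log₂(P(x)/Q(x))

Computing term by term:
  P(1)·log₂(P(1)/Q(1)) = 0.3543·log₂(0.3543/0.8129) = -0.42449
  P(2)·log₂(P(2)/Q(2)) = 0.3269·log₂(0.3269/0.1621) = 0.33081
  P(3)·log₂(P(3)/Q(3)) = 0.3188·log₂(0.3188/0.025) = 1.17084

D_KL(P||Q) = -0.42449 + 0.33081 + 1.17084 = 1.07716 ≈ 1.0772 bits

D_KL(Q||P) = Σ Q(x) log₂(Q(x)/P(x))

Computing term by term:
  Q(1)·log₂(Q(1)/P(1)) = 0.8129·log₂(0.8129/0.3543) = 0.97394
  Q(2)·log₂(Q(2)/P(2)) = 0.1621·log₂(0.1621/0.3269) = -0.16404
  Q(3)·log₂(Q(3)/P(3)) = 0.025·log₂(0.025/0.3188) = -0.09182

D_KL(Q||P) = 0.97394 - 0.16404 - 0.09182 = 0.71808 ≈ 0.7181 bits

These are NOT equal (difference: 0.3591 bits). KL divergence is asymmetric: D_KL(P||Q) ≠ D_KL(Q||P) in general.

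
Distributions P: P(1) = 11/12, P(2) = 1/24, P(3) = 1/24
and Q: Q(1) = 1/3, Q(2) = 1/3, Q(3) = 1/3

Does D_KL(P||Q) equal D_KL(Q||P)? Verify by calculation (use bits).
D_KL(P||Q) = 1.0878 bits, D_KL(Q||P) = 1.5135 bits. No — D_KL(P||Q) ≠ D_KL(Q||P) for this pair.

D_KL(P||Q) = Σ P(x) log₂(P(x)/Q(x))

Computing term by term:
  P(1)·log₂(P(1)/Q(1)) = (11/12)·log₂((11/12)/(1/3)) = 1.33781
  P(2)·log₂(P(2)/Q(2)) = (1/24)·log₂((1/24)/(1/3)) = -0.12500
  P(3)·log₂(P(3)/Q(3)) = (1/24)·log₂((1/24)/(1/3)) = -0.12500

D_KL(P||Q) = 1.33781 - 0.12500 - 0.12500 = 1.08781 ≈ 1.0878 bits

D_KL(Q||P) = Σ Q(x) log₂(Q(x)/P(x))

Computing term by term:
  Q(1)·log₂(Q(1)/P(1)) = (1/3)·log₂((1/3)/(11/12)) = -0.48648
  Q(2)·log₂(Q(2)/P(2)) = (1/3)·log₂((1/3)/(1/24)) = 1.00000
  Q(3)·log₂(Q(3)/P(3)) = (1/3)·log₂((1/3)/(1/24)) = 1.00000

D_KL(Q||P) = -0.48648 + 1.00000 + 1.00000 = 1.51352 ≈ 1.5135 bits

These are NOT equal (difference: 0.4257 bits). KL divergence is asymmetric: D_KL(P||Q) ≠ D_KL(Q||P) in general.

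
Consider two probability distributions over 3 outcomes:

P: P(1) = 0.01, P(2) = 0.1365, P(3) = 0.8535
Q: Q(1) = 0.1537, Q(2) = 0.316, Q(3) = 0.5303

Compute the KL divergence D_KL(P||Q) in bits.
0.3813 bits

D_KL(P||Q) = Σ P(x) log₂(P(x)/Q(x))

Computing term by term:
  P(1)·log₂(P(1)/Q(1)) = 0.01·log₂(0.01/0.1537) = -0.03942
  P(2)·log₂(P(2)/Q(2)) = 0.1365·log₂(0.1365/0.316) = -0.16530
  P(3)·log₂(P(3)/Q(3)) = 0.8535·log₂(0.8535/0.5303) = 0.58600

D_KL(P||Q) = -0.03942 - 0.16530 + 0.58600 = 0.38128 ≈ 0.3813 bits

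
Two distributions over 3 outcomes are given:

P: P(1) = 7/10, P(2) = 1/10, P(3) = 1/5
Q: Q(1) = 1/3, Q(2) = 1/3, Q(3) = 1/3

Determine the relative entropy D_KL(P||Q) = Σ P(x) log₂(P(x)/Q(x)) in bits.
0.4282 bits

D_KL(P||Q) = Σ P(x) log₂(P(x)/Q(x))

Computing term by term:
  P(1)·log₂(P(1)/Q(1)) = (7/10)·log₂((7/10)/(1/3)) = 0.74927
  P(2)·log₂(P(2)/Q(2)) = (1/10)·log₂((1/10)/(1/3)) = -0.17370
  P(3)·log₂(P(3)/Q(3)) = (1/5)·log₂((1/5)/(1/3)) = -0.14739

D_KL(P||Q) = 0.74927 - 0.17370 - 0.14739 = 0.42818 ≈ 0.4282 bits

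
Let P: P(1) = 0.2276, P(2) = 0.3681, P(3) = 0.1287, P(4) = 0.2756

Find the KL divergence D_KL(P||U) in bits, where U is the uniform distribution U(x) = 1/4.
0.0901 bits

U(i) = 1/4 for all i

D_KL(P||U) = Σ P(x) log₂(P(x) / (1/4))
           = Σ P(x) log₂(P(x)) + log₂(4)
           = log₂(4) - H(P)

H(P) = -Σ P(x) log₂(P(x)):
  -P(1)·log₂(P(1)) = -(0.2276)·log₂(0.2276) = 0.48602
  -P(2)·log₂(P(2)) = -(0.3681)·log₂(0.3681) = 0.53074
  -P(3)·log₂(P(3)) = -(0.1287)·log₂(0.1287) = 0.38068
  -P(4)·log₂(P(4)) = -(0.2756)·log₂(0.2756) = 0.51244
H(P) = 0.48602 + 0.53074 + 0.38068 + 0.51244 = 1.90988 bits

log₂(4) = 2.00000 bits

D_KL(P||U) = 2.00000 - 1.90988 = 0.09012 ≈ 0.0901 bits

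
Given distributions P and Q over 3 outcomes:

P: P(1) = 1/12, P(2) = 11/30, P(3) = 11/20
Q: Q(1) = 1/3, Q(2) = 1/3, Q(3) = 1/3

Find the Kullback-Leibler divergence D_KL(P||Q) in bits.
0.2811 bits

D_KL(P||Q) = Σ P(x) log₂(P(x)/Q(x))

Computing term by term:
  P(1)·log₂(P(1)/Q(1)) = (1/12)·log₂((1/12)/(1/3)) = -0.16667
  P(2)·log₂(P(2)/Q(2)) = (11/30)·log₂((11/30)/(1/3)) = 0.05042
  P(3)·log₂(P(3)/Q(3)) = (11/20)·log₂((11/20)/(1/3)) = 0.39736

D_KL(P||Q) = -0.16667 + 0.05042 + 0.39736 = 0.28111 ≈ 0.2811 bits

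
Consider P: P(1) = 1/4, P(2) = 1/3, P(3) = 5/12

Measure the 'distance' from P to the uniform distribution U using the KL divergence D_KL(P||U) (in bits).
0.0304 bits

U(i) = 1/3 for all i

D_KL(P||U) = Σ P(x) log₂(P(x) / (1/3))
           = Σ P(x) log₂(P(x)) + log₂(3)
           = log₂(3) - H(P)

H(P) = -Σ P(x) log₂(P(x)):
  -P(1)·log₂(P(1)) = -(1/4)·log₂(1/4) = 0.50000
  -P(2)·log₂(P(2)) = -(1/3)·log₂(1/3) = 0.52832
  -P(3)·log₂(P(3)) = -(5/12)·log₂(5/12) = 0.52626
H(P) = 0.50000 + 0.52832 + 0.52626 = 1.55458 bits

log₂(3) = 1.58496 bits

D_KL(P||U) = 1.58496 - 1.55458 = 0.03038 ≈ 0.0304 bits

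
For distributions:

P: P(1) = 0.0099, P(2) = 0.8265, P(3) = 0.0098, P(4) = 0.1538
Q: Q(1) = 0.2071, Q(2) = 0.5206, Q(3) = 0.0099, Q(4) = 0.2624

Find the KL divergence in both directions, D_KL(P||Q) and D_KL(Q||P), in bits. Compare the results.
D_KL(P||Q) = 0.3890 bits, D_KL(Q||P) = 0.7637 bits. D_KL(Q||P) is larger than D_KL(P||Q) by 0.3747 bits; the two directions differ.

D_KL(P||Q) = Σ P(x) log₂(P(x)/Q(x))

Computing term by term:
  P(1)·log₂(P(1)/Q(1)) = 0.0099·log₂(0.0099/0.2071) = -0.04343
  P(2)·log₂(P(2)/Q(2)) = 0.8265·log₂(0.8265/0.5206) = 0.55114
  P(3)·log₂(P(3)/Q(3)) = 0.0098·log₂(0.0098/0.0099) = -0.00014
  P(4)·log₂(P(4)/Q(4)) = 0.1538·log₂(0.1538/0.2624) = -0.11854

D_KL(P||Q) = -0.04343 + 0.55114 - 0.00014 - 0.11854 = 0.38903 ≈ 0.3890 bits

D_KL(Q||P) = Σ Q(x) log₂(Q(x)/P(x))

Computing term by term:
  Q(1)·log₂(Q(1)/P(1)) = 0.2071·log₂(0.2071/0.0099) = 0.90850
  Q(2)·log₂(Q(2)/P(2)) = 0.5206·log₂(0.5206/0.8265) = -0.34716
  Q(3)·log₂(Q(3)/P(3)) = 0.0099·log₂(0.0099/0.0098) = 0.00015
  Q(4)·log₂(Q(4)/P(4)) = 0.2624·log₂(0.2624/0.1538) = 0.20223

D_KL(Q||P) = 0.90850 - 0.34716 + 0.00015 + 0.20223 = 0.76372 ≈ 0.7637 bits

These are NOT equal (difference: 0.3747 bits). KL divergence is asymmetric: D_KL(P||Q) ≠ D_KL(Q||P) in general.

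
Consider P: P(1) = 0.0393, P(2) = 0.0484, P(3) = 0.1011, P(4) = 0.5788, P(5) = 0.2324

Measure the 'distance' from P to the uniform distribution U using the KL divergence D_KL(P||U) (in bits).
0.6469 bits

U(i) = 1/5 for all i

D_KL(P||U) = Σ P(x) log₂(P(x) / (1/5))
           = Σ P(x) log₂(P(x)) + log₂(5)
           = log₂(5) - H(P)

H(P) = -Σ P(x) log₂(P(x)):
  -P(1)·log₂(P(1)) = -(0.0393)·log₂(0.0393) = 0.18350
  -P(2)·log₂(P(2)) = -(0.0484)·log₂(0.0484) = 0.21145
  -P(3)·log₂(P(3)) = -(0.1011)·log₂(0.1011) = 0.33425
  -P(4)·log₂(P(4)) = -(0.5788)·log₂(0.5788) = 0.45659
  -P(5)·log₂(P(5)) = -(0.2324)·log₂(0.2324) = 0.48928
H(P) = 0.18350 + 0.21145 + 0.33425 + 0.45659 + 0.48928 = 1.67507 bits

log₂(5) = 2.32193 bits

D_KL(P||U) = 2.32193 - 1.67507 = 0.64686 ≈ 0.6469 bits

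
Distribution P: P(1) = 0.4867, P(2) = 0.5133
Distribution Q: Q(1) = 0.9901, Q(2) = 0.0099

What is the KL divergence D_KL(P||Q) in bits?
2.4252 bits

D_KL(P||Q) = Σ P(x) log₂(P(x)/Q(x))

Computing term by term:
  P(1)·log₂(P(1)/Q(1)) = 0.4867·log₂(0.4867/0.9901) = -0.49864
  P(2)·log₂(P(2)/Q(2)) = 0.5133·log₂(0.5133/0.0099) = 2.92387

D_KL(P||Q) = -0.49864 + 2.92387 = 2.42523 ≈ 2.4252 bits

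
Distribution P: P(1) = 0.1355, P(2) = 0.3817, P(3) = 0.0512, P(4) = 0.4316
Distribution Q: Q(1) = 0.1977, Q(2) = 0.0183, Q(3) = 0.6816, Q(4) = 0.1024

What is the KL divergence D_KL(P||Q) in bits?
2.3035 bits

D_KL(P||Q) = Σ P(x) log₂(P(x)/Q(x))

Computing term by term:
  P(1)·log₂(P(1)/Q(1)) = 0.1355·log₂(0.1355/0.1977) = -0.07385
  P(2)·log₂(P(2)/Q(2)) = 0.3817·log₂(0.3817/0.0183) = 1.67281
  P(3)·log₂(P(3)/Q(3)) = 0.0512·log₂(0.0512/0.6816) = -0.19122
  P(4)·log₂(P(4)/Q(4)) = 0.4316·log₂(0.4316/0.1024) = 0.89578

D_KL(P||Q) = -0.07385 + 1.67281 - 0.19122 + 0.89578 = 2.30352 ≈ 2.3035 bits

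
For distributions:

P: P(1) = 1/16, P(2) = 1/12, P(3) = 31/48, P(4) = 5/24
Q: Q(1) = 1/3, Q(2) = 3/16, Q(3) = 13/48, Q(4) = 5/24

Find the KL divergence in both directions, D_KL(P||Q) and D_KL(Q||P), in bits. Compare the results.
D_KL(P||Q) = 0.5613 bits, D_KL(Q||P) = 0.6848 bits. D_KL(Q||P) is larger than D_KL(P||Q) by 0.1235 bits; the two directions differ.

D_KL(P||Q) = Σ P(x) log₂(P(x)/Q(x))

Computing term by term:
  P(1)·log₂(P(1)/Q(1)) = (1/16)·log₂((1/16)/(1/3)) = -0.15094
  P(2)·log₂(P(2)/Q(2)) = (1/12)·log₂((1/12)/(3/16)) = -0.09749
  P(3)·log₂(P(3)/Q(3)) = (31/48)·log₂((31/48)/(13/48)) = 0.80972
  P(4)·log₂(P(4)/Q(4)) = (5/24)·log₂((5/24)/(5/24)) = 0.00000

D_KL(P||Q) = -0.15094 - 0.09749 + 0.80972 + 0.00000 = 0.56129 ≈ 0.5613 bits

D_KL(Q||P) = Σ Q(x) log₂(Q(x)/P(x))

Computing term by term:
  Q(1)·log₂(Q(1)/P(1)) = (1/3)·log₂((1/3)/(1/16)) = 0.80501
  Q(2)·log₂(Q(2)/P(2)) = (3/16)·log₂((3/16)/(1/12)) = 0.21936
  Q(3)·log₂(Q(3)/P(3)) = (13/48)·log₂((13/48)/(31/48)) = -0.33956
  Q(4)·log₂(Q(4)/P(4)) = (5/24)·log₂((5/24)/(5/24)) = 0.00000

D_KL(Q||P) = 0.80501 + 0.21936 - 0.33956 + 0.00000 = 0.68481 ≈ 0.6848 bits

These are NOT equal (difference: 0.1235 bits). KL divergence is asymmetric: D_KL(P||Q) ≠ D_KL(Q||P) in general.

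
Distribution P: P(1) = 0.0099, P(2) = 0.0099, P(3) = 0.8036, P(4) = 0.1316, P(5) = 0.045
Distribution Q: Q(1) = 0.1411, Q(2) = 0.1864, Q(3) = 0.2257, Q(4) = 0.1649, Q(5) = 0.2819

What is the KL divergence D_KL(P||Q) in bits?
1.2304 bits

D_KL(P||Q) = Σ P(x) log₂(P(x)/Q(x))

Computing term by term:
  P(1)·log₂(P(1)/Q(1)) = 0.0099·log₂(0.0099/0.1411) = -0.03795
  P(2)·log₂(P(2)/Q(2)) = 0.0099·log₂(0.0099/0.1864) = -0.04192
  P(3)·log₂(P(3)/Q(3)) = 0.8036·log₂(0.8036/0.2257) = 1.47225
  P(4)·log₂(P(4)/Q(4)) = 0.1316·log₂(0.1316/0.1649) = -0.04283
  P(5)·log₂(P(5)/Q(5)) = 0.045·log₂(0.045/0.2819) = -0.11912

D_KL(P||Q) = -0.03795 - 0.04192 + 1.47225 - 0.04283 - 0.11912 = 1.23043 ≈ 1.2304 bits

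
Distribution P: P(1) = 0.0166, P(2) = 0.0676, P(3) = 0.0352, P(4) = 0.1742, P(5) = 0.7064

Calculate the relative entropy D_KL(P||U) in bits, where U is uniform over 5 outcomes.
0.9977 bits

U(i) = 1/5 for all i

D_KL(P||U) = Σ P(x) log₂(P(x) / (1/5))
           = Σ P(x) log₂(P(x)) + log₂(5)
           = log₂(5) - H(P)

H(P) = -Σ P(x) log₂(P(x)):
  -P(1)·log₂(P(1)) = -(0.0166)·log₂(0.0166) = 0.09815
  -P(2)·log₂(P(2)) = -(0.0676)·log₂(0.0676) = 0.26275
  -P(3)·log₂(P(3)) = -(0.0352)·log₂(0.0352) = 0.16996
  -P(4)·log₂(P(4)) = -(0.1742)·log₂(0.1742) = 0.43919
  -P(5)·log₂(P(5)) = -(0.7064)·log₂(0.7064) = 0.35422
H(P) = 0.09815 + 0.26275 + 0.16996 + 0.43919 + 0.35422 = 1.32427 bits

log₂(5) = 2.32193 bits

D_KL(P||U) = 2.32193 - 1.32427 = 0.99766 ≈ 0.9977 bits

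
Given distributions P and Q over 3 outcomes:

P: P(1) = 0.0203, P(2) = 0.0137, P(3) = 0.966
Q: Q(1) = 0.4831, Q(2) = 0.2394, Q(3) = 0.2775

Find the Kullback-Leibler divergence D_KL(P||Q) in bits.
1.5890 bits

D_KL(P||Q) = Σ P(x) log₂(P(x)/Q(x))

Computing term by term:
  P(1)·log₂(P(1)/Q(1)) = 0.0203·log₂(0.0203/0.4831) = -0.09283
  P(2)·log₂(P(2)/Q(2)) = 0.0137·log₂(0.0137/0.2394) = -0.05654
  P(3)·log₂(P(3)/Q(3)) = 0.966·log₂(0.966/0.2775) = 1.73835

D_KL(P||Q) = -0.09283 - 0.05654 + 1.73835 = 1.58898 ≈ 1.5890 bits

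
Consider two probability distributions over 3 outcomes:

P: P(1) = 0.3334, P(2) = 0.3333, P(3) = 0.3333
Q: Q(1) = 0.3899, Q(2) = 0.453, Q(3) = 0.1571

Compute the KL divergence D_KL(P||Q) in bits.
0.1388 bits

D_KL(P||Q) = Σ P(x) log₂(P(x)/Q(x))

Computing term by term:
  P(1)·log₂(P(1)/Q(1)) = 0.3334·log₂(0.3334/0.3899) = -0.07530
  P(2)·log₂(P(2)/Q(2)) = 0.3333·log₂(0.3333/0.453) = -0.14755
  P(3)·log₂(P(3)/Q(3)) = 0.3333·log₂(0.3333/0.1571) = 0.36168

D_KL(P||Q) = -0.07530 - 0.14755 + 0.36168 = 0.13883 ≈ 0.1388 bits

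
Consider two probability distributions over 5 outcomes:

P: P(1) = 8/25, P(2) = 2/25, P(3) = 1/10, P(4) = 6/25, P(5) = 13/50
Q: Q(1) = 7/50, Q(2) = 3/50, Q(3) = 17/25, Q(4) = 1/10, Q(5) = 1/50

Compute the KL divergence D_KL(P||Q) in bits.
1.4035 bits

D_KL(P||Q) = Σ P(x) log₂(P(x)/Q(x))

Computing term by term:
  P(1)·log₂(P(1)/Q(1)) = (8/25)·log₂((8/25)/(7/50)) = 0.38165
  P(2)·log₂(P(2)/Q(2)) = (2/25)·log₂((2/25)/(3/50)) = 0.03320
  P(3)·log₂(P(3)/Q(3)) = (1/10)·log₂((1/10)/(17/25)) = -0.27655
  P(4)·log₂(P(4)/Q(4)) = (6/25)·log₂((6/25)/(1/10)) = 0.30313
  P(5)·log₂(P(5)/Q(5)) = (13/50)·log₂((13/50)/(1/50)) = 0.96211

D_KL(P||Q) = 0.38165 + 0.03320 - 0.27655 + 0.30313 + 0.96211 = 1.40354 ≈ 1.4035 bits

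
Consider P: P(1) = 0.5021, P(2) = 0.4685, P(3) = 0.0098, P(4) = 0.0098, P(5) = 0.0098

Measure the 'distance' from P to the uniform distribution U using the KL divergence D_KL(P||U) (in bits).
1.1142 bits

U(i) = 1/5 for all i

D_KL(P||U) = Σ P(x) log₂(P(x) / (1/5))
           = Σ P(x) log₂(P(x)) + log₂(5)
           = log₂(5) - H(P)

H(P) = -Σ P(x) log₂(P(x)):
  -P(1)·log₂(P(1)) = -(0.5021)·log₂(0.5021) = 0.49906
  -P(2)·log₂(P(2)) = -(0.4685)·log₂(0.4685) = 0.51248
  -P(3)·log₂(P(3)) = -(0.0098)·log₂(0.0098) = 0.06540
  -P(4)·log₂(P(4)) = -(0.0098)·log₂(0.0098) = 0.06540
  -P(5)·log₂(P(5)) = -(0.0098)·log₂(0.0098) = 0.06540
H(P) = 0.49906 + 0.51248 + 0.06540 + 0.06540 + 0.06540 = 1.20774 bits

log₂(5) = 2.32193 bits

D_KL(P||U) = 2.32193 - 1.20774 = 1.11419 ≈ 1.1142 bits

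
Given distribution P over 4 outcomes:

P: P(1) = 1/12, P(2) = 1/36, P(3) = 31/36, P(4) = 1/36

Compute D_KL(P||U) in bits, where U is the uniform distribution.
1.2283 bits

U(i) = 1/4 for all i

D_KL(P||U) = Σ P(x) log₂(P(x) / (1/4))
           = Σ P(x) log₂(P(x)) + log₂(4)
           = log₂(4) - H(P)

H(P) = -Σ P(x) log₂(P(x)):
  -P(1)·log₂(P(1)) = -(1/12)·log₂(1/12) = 0.29875
  -P(2)·log₂(P(2)) = -(1/36)·log₂(1/36) = 0.14361
  -P(3)·log₂(P(3)) = -(31/36)·log₂(31/36) = 0.18577
  -P(4)·log₂(P(4)) = -(1/36)·log₂(1/36) = 0.14361
H(P) = 0.29875 + 0.14361 + 0.18577 + 0.14361 = 0.77174 bits

log₂(4) = 2.00000 bits

D_KL(P||U) = 2.00000 - 0.77174 = 1.22826 ≈ 1.2283 bits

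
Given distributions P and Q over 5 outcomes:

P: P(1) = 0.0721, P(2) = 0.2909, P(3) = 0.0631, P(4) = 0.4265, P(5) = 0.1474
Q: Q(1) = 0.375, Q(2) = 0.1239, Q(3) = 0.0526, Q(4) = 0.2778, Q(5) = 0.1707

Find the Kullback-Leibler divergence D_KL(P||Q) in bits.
0.4358 bits

D_KL(P||Q) = Σ P(x) log₂(P(x)/Q(x))

Computing term by term:
  P(1)·log₂(P(1)/Q(1)) = 0.0721·log₂(0.0721/0.375) = -0.17151
  P(2)·log₂(P(2)/Q(2)) = 0.2909·log₂(0.2909/0.1239) = 0.35820
  P(3)·log₂(P(3)/Q(3)) = 0.0631·log₂(0.0631/0.0526) = 0.01657
  P(4)·log₂(P(4)/Q(4)) = 0.4265·log₂(0.4265/0.2778) = 0.26379
  P(5)·log₂(P(5)/Q(5)) = 0.1474·log₂(0.1474/0.1707) = -0.03121

D_KL(P||Q) = -0.17151 + 0.35820 + 0.01657 + 0.26379 - 0.03121 = 0.43584 ≈ 0.4358 bits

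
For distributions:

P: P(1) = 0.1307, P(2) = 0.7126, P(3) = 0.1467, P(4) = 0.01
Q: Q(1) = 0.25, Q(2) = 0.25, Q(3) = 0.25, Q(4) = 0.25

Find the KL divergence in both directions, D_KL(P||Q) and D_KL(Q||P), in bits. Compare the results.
D_KL(P||Q) = 0.7953 bits, D_KL(Q||P) = 1.2094 bits. D_KL(Q||P) is larger than D_KL(P||Q) by 0.4141 bits; the two directions differ.

D_KL(P||Q) = Σ P(x) log₂(P(x)/Q(x))

Computing term by term:
  P(1)·log₂(P(1)/Q(1)) = 0.1307·log₂(0.1307/0.25) = -0.12229
  P(2)·log₂(P(2)/Q(2)) = 0.7126·log₂(0.7126/0.25) = 1.07686
  P(3)·log₂(P(3)/Q(3)) = 0.1467·log₂(0.1467/0.25) = -0.11282
  P(4)·log₂(P(4)/Q(4)) = 0.01·log₂(0.01/0.25) = -0.04644

D_KL(P||Q) = -0.12229 + 1.07686 - 0.11282 - 0.04644 = 0.79531 ≈ 0.7953 bits

D_KL(Q||P) = Σ Q(x) log₂(Q(x)/P(x))

Computing term by term:
  Q(1)·log₂(Q(1)/P(1)) = 0.25·log₂(0.25/0.1307) = 0.23392
  Q(2)·log₂(Q(2)/P(2)) = 0.25·log₂(0.25/0.7126) = -0.37779
  Q(3)·log₂(Q(3)/P(3)) = 0.25·log₂(0.25/0.1467) = 0.19226
  Q(4)·log₂(Q(4)/P(4)) = 0.25·log₂(0.25/0.01) = 1.16096

D_KL(Q||P) = 0.23392 - 0.37779 + 0.19226 + 1.16096 = 1.20935 ≈ 1.2094 bits

These are NOT equal (difference: 0.4141 bits). KL divergence is asymmetric: D_KL(P||Q) ≠ D_KL(Q||P) in general.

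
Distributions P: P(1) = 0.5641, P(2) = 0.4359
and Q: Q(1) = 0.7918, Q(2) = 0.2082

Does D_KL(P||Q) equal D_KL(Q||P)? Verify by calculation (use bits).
D_KL(P||Q) = 0.1887 bits, D_KL(Q||P) = 0.1654 bits. No — D_KL(P||Q) ≠ D_KL(Q||P) for this pair.

D_KL(P||Q) = Σ P(x) log₂(P(x)/Q(x))

Computing term by term:
  P(1)·log₂(P(1)/Q(1)) = 0.5641·log₂(0.5641/0.7918) = -0.27595
  P(2)·log₂(P(2)/Q(2)) = 0.4359·log₂(0.4359/0.2082) = 0.46468

D_KL(P||Q) = -0.27595 + 0.46468 = 0.18873 ≈ 0.1887 bits

D_KL(Q||P) = Σ Q(x) log₂(Q(x)/P(x))

Computing term by term:
  Q(1)·log₂(Q(1)/P(1)) = 0.7918·log₂(0.7918/0.5641) = 0.38734
  Q(2)·log₂(Q(2)/P(2)) = 0.2082·log₂(0.2082/0.4359) = -0.22195

D_KL(Q||P) = 0.38734 - 0.22195 = 0.16539 ≈ 0.1654 bits

These are NOT equal (difference: 0.0233 bits). KL divergence is asymmetric: D_KL(P||Q) ≠ D_KL(Q||P) in general.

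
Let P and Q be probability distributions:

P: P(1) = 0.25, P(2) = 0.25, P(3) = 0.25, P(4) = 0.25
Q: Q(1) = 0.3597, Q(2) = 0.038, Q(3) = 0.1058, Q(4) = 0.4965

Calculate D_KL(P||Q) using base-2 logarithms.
0.6109 bits

D_KL(P||Q) = Σ P(x) log₂(P(x)/Q(x))

Computing term by term:
  P(1)·log₂(P(1)/Q(1)) = 0.25·log₂(0.25/0.3597) = -0.13122
  P(2)·log₂(P(2)/Q(2)) = 0.25·log₂(0.25/0.038) = 0.67946
  P(3)·log₂(P(3)/Q(3)) = 0.25·log₂(0.25/0.1058) = 0.31015
  P(4)·log₂(P(4)/Q(4)) = 0.25·log₂(0.25/0.4965) = -0.24747

D_KL(P||Q) = -0.13122 + 0.67946 + 0.31015 - 0.24747 = 0.61092 ≈ 0.6109 bits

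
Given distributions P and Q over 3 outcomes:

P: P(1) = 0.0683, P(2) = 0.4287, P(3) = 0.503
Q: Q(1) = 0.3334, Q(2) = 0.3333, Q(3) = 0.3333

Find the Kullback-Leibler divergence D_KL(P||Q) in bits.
0.2981 bits

D_KL(P||Q) = Σ P(x) log₂(P(x)/Q(x))

Computing term by term:
  P(1)·log₂(P(1)/Q(1)) = 0.0683·log₂(0.0683/0.3334) = -0.15622
  P(2)·log₂(P(2)/Q(2)) = 0.4287·log₂(0.4287/0.3333) = 0.15568
  P(3)·log₂(P(3)/Q(3)) = 0.503·log₂(0.503/0.3333) = 0.29865

D_KL(P||Q) = -0.15622 + 0.15568 + 0.29865 = 0.29811 ≈ 0.2981 bits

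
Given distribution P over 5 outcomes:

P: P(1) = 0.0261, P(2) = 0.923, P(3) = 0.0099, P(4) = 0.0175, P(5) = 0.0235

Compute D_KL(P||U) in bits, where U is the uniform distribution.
1.7827 bits

U(i) = 1/5 for all i

D_KL(P||U) = Σ P(x) log₂(P(x) / (1/5))
           = Σ P(x) log₂(P(x)) + log₂(5)
           = log₂(5) - H(P)

H(P) = -Σ P(x) log₂(P(x)):
  -P(1)·log₂(P(1)) = -(0.0261)·log₂(0.0261) = 0.13728
  -P(2)·log₂(P(2)) = -(0.923)·log₂(0.923) = 0.10670
  -P(3)·log₂(P(3)) = -(0.0099)·log₂(0.0099) = 0.06592
  -P(4)·log₂(P(4)) = -(0.0175)·log₂(0.0175) = 0.10214
  -P(5)·log₂(P(5)) = -(0.0235)·log₂(0.0235) = 0.12716
H(P) = 0.13728 + 0.10670 + 0.06592 + 0.10214 + 0.12716 = 0.53920 bits

log₂(5) = 2.32193 bits

D_KL(P||U) = 2.32193 - 0.53920 = 1.78273 ≈ 1.7827 bits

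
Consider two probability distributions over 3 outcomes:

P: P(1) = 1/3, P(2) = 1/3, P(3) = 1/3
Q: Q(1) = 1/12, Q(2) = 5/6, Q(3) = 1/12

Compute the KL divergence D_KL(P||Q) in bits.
0.8927 bits

D_KL(P||Q) = Σ P(x) log₂(P(x)/Q(x))

Computing term by term:
  P(1)·log₂(P(1)/Q(1)) = (1/3)·log₂((1/3)/(1/12)) = 0.66667
  P(2)·log₂(P(2)/Q(2)) = (1/3)·log₂((1/3)/(5/6)) = -0.44064
  P(3)·log₂(P(3)/Q(3)) = (1/3)·log₂((1/3)/(1/12)) = 0.66667

D_KL(P||Q) = 0.66667 - 0.44064 + 0.66667 = 0.89270 ≈ 0.8927 bits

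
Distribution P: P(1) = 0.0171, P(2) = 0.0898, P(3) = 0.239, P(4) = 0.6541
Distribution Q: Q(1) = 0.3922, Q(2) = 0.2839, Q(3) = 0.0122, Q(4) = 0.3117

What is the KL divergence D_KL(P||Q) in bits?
1.4989 bits

D_KL(P||Q) = Σ P(x) log₂(P(x)/Q(x))

Computing term by term:
  P(1)·log₂(P(1)/Q(1)) = 0.0171·log₂(0.0171/0.3922) = -0.07728
  P(2)·log₂(P(2)/Q(2)) = 0.0898·log₂(0.0898/0.2839) = -0.14912
  P(3)·log₂(P(3)/Q(3)) = 0.239·log₂(0.239/0.0122) = 1.02580
  P(4)·log₂(P(4)/Q(4)) = 0.6541·log₂(0.6541/0.3117) = 0.69946

D_KL(P||Q) = -0.07728 - 0.14912 + 1.02580 + 0.69946 = 1.49886 ≈ 1.4989 bits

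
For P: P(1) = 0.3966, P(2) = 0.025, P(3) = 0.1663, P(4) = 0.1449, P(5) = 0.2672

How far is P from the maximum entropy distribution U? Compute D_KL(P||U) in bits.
0.3167 bits

U(i) = 1/5 for all i

D_KL(P||U) = Σ P(x) log₂(P(x) / (1/5))
           = Σ P(x) log₂(P(x)) + log₂(5)
           = log₂(5) - H(P)

H(P) = -Σ P(x) log₂(P(x)):
  -P(1)·log₂(P(1)) = -(0.3966)·log₂(0.3966) = 0.52916
  -P(2)·log₂(P(2)) = -(0.025)·log₂(0.025) = 0.13305
  -P(3)·log₂(P(3)) = -(0.1663)·log₂(0.1663) = 0.43041
  -P(4)·log₂(P(4)) = -(0.1449)·log₂(0.1449) = 0.40382
  -P(5)·log₂(P(5)) = -(0.2672)·log₂(0.2672) = 0.50875
H(P) = 0.52916 + 0.13305 + 0.43041 + 0.40382 + 0.50875 = 2.00519 bits

log₂(5) = 2.32193 bits

D_KL(P||U) = 2.32193 - 2.00519 = 0.31674 ≈ 0.3167 bits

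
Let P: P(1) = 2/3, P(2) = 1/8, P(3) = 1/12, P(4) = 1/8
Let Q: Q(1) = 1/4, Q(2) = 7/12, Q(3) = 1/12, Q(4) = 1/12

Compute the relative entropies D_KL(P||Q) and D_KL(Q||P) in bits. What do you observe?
D_KL(P||Q) = 0.7387 bits, D_KL(Q||P) = 0.8939 bits. The two directions give different values (D_KL(Q||P) exceeds D_KL(P||Q) by 0.1552 bits): KL divergence is asymmetric.

D_KL(P||Q) = Σ P(x) log₂(P(x)/Q(x))

Computing term by term:
  P(1)·log₂(P(1)/Q(1)) = (2/3)·log₂((2/3)/(1/4)) = 0.94336
  P(2)·log₂(P(2)/Q(2)) = (1/8)·log₂((1/8)/(7/12)) = -0.27780
  P(3)·log₂(P(3)/Q(3)) = (1/12)·log₂((1/12)/(1/12)) = 0.00000
  P(4)·log₂(P(4)/Q(4)) = (1/8)·log₂((1/8)/(1/12)) = 0.07312

D_KL(P||Q) = 0.94336 - 0.27780 + 0.00000 + 0.07312 = 0.73868 ≈ 0.7387 bits

D_KL(Q||P) = Σ Q(x) log₂(Q(x)/P(x))

Computing term by term:
  Q(1)·log₂(Q(1)/P(1)) = (1/4)·log₂((1/4)/(2/3)) = -0.35376
  Q(2)·log₂(Q(2)/P(2)) = (7/12)·log₂((7/12)/(1/8)) = 1.29640
  Q(3)·log₂(Q(3)/P(3)) = (1/12)·log₂((1/12)/(1/12)) = 0.00000
  Q(4)·log₂(Q(4)/P(4)) = (1/12)·log₂((1/12)/(1/8)) = -0.04875

D_KL(Q||P) = -0.35376 + 1.29640 + 0.00000 - 0.04875 = 0.89389 ≈ 0.8939 bits

These are NOT equal (difference: 0.1552 bits). KL divergence is asymmetric: D_KL(P||Q) ≠ D_KL(Q||P) in general.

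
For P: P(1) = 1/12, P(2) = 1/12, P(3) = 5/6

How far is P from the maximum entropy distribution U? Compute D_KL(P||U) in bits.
0.7683 bits

U(i) = 1/3 for all i

D_KL(P||U) = Σ P(x) log₂(P(x) / (1/3))
           = Σ P(x) log₂(P(x)) + log₂(3)
           = log₂(3) - H(P)

H(P) = -Σ P(x) log₂(P(x)):
  -P(1)·log₂(P(1)) = -(1/12)·log₂(1/12) = 0.29875
  -P(2)·log₂(P(2)) = -(1/12)·log₂(1/12) = 0.29875
  -P(3)·log₂(P(3)) = -(5/6)·log₂(5/6) = 0.21920
H(P) = 0.29875 + 0.29875 + 0.21920 = 0.81670 bits

log₂(3) = 1.58496 bits

D_KL(P||U) = 1.58496 - 0.81670 = 0.76826 ≈ 0.7683 bits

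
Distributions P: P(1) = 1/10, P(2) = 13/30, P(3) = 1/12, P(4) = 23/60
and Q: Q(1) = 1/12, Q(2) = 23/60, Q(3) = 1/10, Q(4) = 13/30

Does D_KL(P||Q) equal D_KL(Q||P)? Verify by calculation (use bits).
D_KL(P||Q) = 0.0132 bits, D_KL(Q||P) = 0.0132 bits. Yes — for this pair D_KL(P||Q) = D_KL(Q||P).

D_KL(P||Q) = Σ P(x) log₂(P(x)/Q(x))

Computing term by term:
  P(1)·log₂(P(1)/Q(1)) = (1/10)·log₂((1/10)/(1/12)) = 0.02630
  P(2)·log₂(P(2)/Q(2)) = (13/30)·log₂((13/30)/(23/60)) = 0.07665
  P(3)·log₂(P(3)/Q(3)) = (1/12)·log₂((1/12)/(1/10)) = -0.02192
  P(4)·log₂(P(4)/Q(4)) = (23/60)·log₂((23/60)/(13/30)) = -0.06780

D_KL(P||Q) = 0.02630 + 0.07665 - 0.02192 - 0.06780 = 0.01323 ≈ 0.0132 bits

D_KL(Q||P) = Σ Q(x) log₂(Q(x)/P(x))

Computing term by term:
  Q(1)·log₂(Q(1)/P(1)) = (1/12)·log₂((1/12)/(1/10)) = -0.02192
  Q(2)·log₂(Q(2)/P(2)) = (23/60)·log₂((23/60)/(13/30)) = -0.06780
  Q(3)·log₂(Q(3)/P(3)) = (1/10)·log₂((1/10)/(1/12)) = 0.02630
  Q(4)·log₂(Q(4)/P(4)) = (13/30)·log₂((13/30)/(23/60)) = 0.07665

D_KL(Q||P) = -0.02192 - 0.06780 + 0.02630 + 0.07665 = 0.01323 ≈ 0.0132 bits

These ARE equal here. Q is P with outcomes relabeled (Q(1) = P(3), Q(2) = P(4), Q(3) = P(1), Q(4) = P(2)) by a relabeling that is its own inverse, so the two sums contain exactly the same terms in a different order. This is a special case — KL divergence is not symmetric in general: D_KL(P||Q) ≠ D_KL(Q||P) for most P, Q.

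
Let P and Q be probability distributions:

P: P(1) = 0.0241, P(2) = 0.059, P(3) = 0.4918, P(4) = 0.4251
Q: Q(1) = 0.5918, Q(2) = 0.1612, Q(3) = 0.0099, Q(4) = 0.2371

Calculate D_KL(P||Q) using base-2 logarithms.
2.9323 bits

D_KL(P||Q) = Σ P(x) log₂(P(x)/Q(x))

Computing term by term:
  P(1)·log₂(P(1)/Q(1)) = 0.0241·log₂(0.0241/0.5918) = -0.11129
  P(2)·log₂(P(2)/Q(2)) = 0.059·log₂(0.059/0.1612) = -0.08555
  P(3)·log₂(P(3)/Q(3)) = 0.4918·log₂(0.4918/0.0099) = 2.77105
  P(4)·log₂(P(4)/Q(4)) = 0.4251·log₂(0.4251/0.2371) = 0.35806

D_KL(P||Q) = -0.11129 - 0.08555 + 2.77105 + 0.35806 = 2.93227 ≈ 2.9323 bits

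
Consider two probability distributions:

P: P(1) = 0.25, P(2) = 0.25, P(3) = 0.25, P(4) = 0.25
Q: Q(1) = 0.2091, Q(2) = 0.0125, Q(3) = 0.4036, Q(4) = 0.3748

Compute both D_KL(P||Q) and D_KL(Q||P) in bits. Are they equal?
D_KL(P||Q) = 0.8261 bits, D_KL(Q||P) = 0.3899 bits. No, they are not equal.

D_KL(P||Q) = Σ P(x) log₂(P(x)/Q(x))

Computing term by term:
  P(1)·log₂(P(1)/Q(1)) = 0.25·log₂(0.25/0.2091) = 0.06443
  P(2)·log₂(P(2)/Q(2)) = 0.25·log₂(0.25/0.0125) = 1.08048
  P(3)·log₂(P(3)/Q(3)) = 0.25·log₂(0.25/0.4036) = -0.17275
  P(4)·log₂(P(4)/Q(4)) = 0.25·log₂(0.25/0.3748) = -0.14605

D_KL(P||Q) = 0.06443 + 1.08048 - 0.17275 - 0.14605 = 0.82611 ≈ 0.8261 bits

D_KL(Q||P) = Σ Q(x) log₂(Q(x)/P(x))

Computing term by term:
  Q(1)·log₂(Q(1)/P(1)) = 0.2091·log₂(0.2091/0.25) = -0.05389
  Q(2)·log₂(Q(2)/P(2)) = 0.0125·log₂(0.0125/0.25) = -0.05402
  Q(3)·log₂(Q(3)/P(3)) = 0.4036·log₂(0.4036/0.25) = 0.27889
  Q(4)·log₂(Q(4)/P(4)) = 0.3748·log₂(0.3748/0.25) = 0.21896

D_KL(Q||P) = -0.05389 - 0.05402 + 0.27889 + 0.21896 = 0.38994 ≈ 0.3899 bits

These are NOT equal (difference: 0.4362 bits). KL divergence is asymmetric: D_KL(P||Q) ≠ D_KL(Q||P) in general.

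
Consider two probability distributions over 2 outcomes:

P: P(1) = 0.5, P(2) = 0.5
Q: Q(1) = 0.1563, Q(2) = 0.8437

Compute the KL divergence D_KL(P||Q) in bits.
0.4614 bits

D_KL(P||Q) = Σ P(x) log₂(P(x)/Q(x))

Computing term by term:
  P(1)·log₂(P(1)/Q(1)) = 0.5·log₂(0.5/0.1563) = 0.83881
  P(2)·log₂(P(2)/Q(2)) = 0.5·log₂(0.5/0.8437) = -0.37740

D_KL(P||Q) = 0.83881 - 0.37740 = 0.46141 ≈ 0.4614 bits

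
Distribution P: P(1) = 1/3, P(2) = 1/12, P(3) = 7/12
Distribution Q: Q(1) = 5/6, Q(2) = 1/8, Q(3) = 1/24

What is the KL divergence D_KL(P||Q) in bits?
1.7316 bits

D_KL(P||Q) = Σ P(x) log₂(P(x)/Q(x))

Computing term by term:
  P(1)·log₂(P(1)/Q(1)) = (1/3)·log₂((1/3)/(5/6)) = -0.44064
  P(2)·log₂(P(2)/Q(2)) = (1/12)·log₂((1/12)/(1/8)) = -0.04875
  P(3)·log₂(P(3)/Q(3)) = (7/12)·log₂((7/12)/(1/24)) = 2.22096

D_KL(P||Q) = -0.44064 - 0.04875 + 2.22096 = 1.73157 ≈ 1.7316 bits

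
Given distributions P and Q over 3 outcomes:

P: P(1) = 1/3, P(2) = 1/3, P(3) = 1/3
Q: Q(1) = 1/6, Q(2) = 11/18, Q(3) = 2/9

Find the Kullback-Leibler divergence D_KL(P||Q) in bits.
0.2368 bits

D_KL(P||Q) = Σ P(x) log₂(P(x)/Q(x))

Computing term by term:
  P(1)·log₂(P(1)/Q(1)) = (1/3)·log₂((1/3)/(1/6)) = 0.33333
  P(2)·log₂(P(2)/Q(2)) = (1/3)·log₂((1/3)/(11/18)) = -0.29149
  P(3)·log₂(P(3)/Q(3)) = (1/3)·log₂((1/3)/(2/9)) = 0.19499

D_KL(P||Q) = 0.33333 - 0.29149 + 0.19499 = 0.23683 ≈ 0.2368 bits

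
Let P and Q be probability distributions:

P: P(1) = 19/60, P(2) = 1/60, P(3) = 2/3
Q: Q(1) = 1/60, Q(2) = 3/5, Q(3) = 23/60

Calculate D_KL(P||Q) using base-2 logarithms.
1.7913 bits

D_KL(P||Q) = Σ P(x) log₂(P(x)/Q(x))

Computing term by term:
  P(1)·log₂(P(1)/Q(1)) = (19/60)·log₂((19/60)/(1/60)) = 1.34518
  P(2)·log₂(P(2)/Q(2)) = (1/60)·log₂((1/60)/(3/5)) = -0.08617
  P(3)·log₂(P(3)/Q(3)) = (2/3)·log₂((2/3)/(23/60)) = 0.53224

D_KL(P||Q) = 1.34518 - 0.08617 + 0.53224 = 1.79125 ≈ 1.7913 bits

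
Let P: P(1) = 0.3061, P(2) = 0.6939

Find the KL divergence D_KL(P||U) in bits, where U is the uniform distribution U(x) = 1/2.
0.1114 bits

U(i) = 1/2 for all i

D_KL(P||U) = Σ P(x) log₂(P(x) / (1/2))
           = Σ P(x) log₂(P(x)) + log₂(2)
           = log₂(2) - H(P)

H(P) = -Σ P(x) log₂(P(x)):
  -P(1)·log₂(P(1)) = -(0.3061)·log₂(0.3061) = 0.52280
  -P(2)·log₂(P(2)) = -(0.6939)·log₂(0.6939) = 0.36582
H(P) = 0.52280 + 0.36582 = 0.88862 bits

log₂(2) = 1.00000 bits

D_KL(P||U) = 1.00000 - 0.88862 = 0.11138 ≈ 0.1114 bits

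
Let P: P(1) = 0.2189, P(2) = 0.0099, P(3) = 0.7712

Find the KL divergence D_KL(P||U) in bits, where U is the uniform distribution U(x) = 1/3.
0.7502 bits

U(i) = 1/3 for all i

D_KL(P||U) = Σ P(x) log₂(P(x) / (1/3))
           = Σ P(x) log₂(P(x)) + log₂(3)
           = log₂(3) - H(P)

H(P) = -Σ P(x) log₂(P(x)):
  -P(1)·log₂(P(1)) = -(0.2189)·log₂(0.2189) = 0.47975
  -P(2)·log₂(P(2)) = -(0.0099)·log₂(0.0099) = 0.06592
  -P(3)·log₂(P(3)) = -(0.7712)·log₂(0.7712) = 0.28906
H(P) = 0.47975 + 0.06592 + 0.28906 = 0.83473 bits

log₂(3) = 1.58496 bits

D_KL(P||U) = 1.58496 - 0.83473 = 0.75023 ≈ 0.7502 bits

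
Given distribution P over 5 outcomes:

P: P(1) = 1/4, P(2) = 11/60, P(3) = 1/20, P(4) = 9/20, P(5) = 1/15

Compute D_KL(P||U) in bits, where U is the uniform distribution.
0.3783 bits

U(i) = 1/5 for all i

D_KL(P||U) = Σ P(x) log₂(P(x) / (1/5))
           = Σ P(x) log₂(P(x)) + log₂(5)
           = log₂(5) - H(P)

H(P) = -Σ P(x) log₂(P(x)):
  -P(1)·log₂(P(1)) = -(1/4)·log₂(1/4) = 0.50000
  -P(2)·log₂(P(2)) = -(11/60)·log₂(11/60) = 0.44870
  -P(3)·log₂(P(3)) = -(1/20)·log₂(1/20) = 0.21610
  -P(4)·log₂(P(4)) = -(9/20)·log₂(9/20) = 0.51840
  -P(5)·log₂(P(5)) = -(1/15)·log₂(1/15) = 0.26046
H(P) = 0.50000 + 0.44870 + 0.21610 + 0.51840 + 0.26046 = 1.94366 bits

log₂(5) = 2.32193 bits

D_KL(P||U) = 2.32193 - 1.94366 = 0.37827 ≈ 0.3783 bits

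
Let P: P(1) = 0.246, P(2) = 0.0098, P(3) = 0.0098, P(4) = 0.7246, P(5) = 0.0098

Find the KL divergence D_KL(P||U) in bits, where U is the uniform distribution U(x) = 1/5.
1.2913 bits

U(i) = 1/5 for all i

D_KL(P||U) = Σ P(x) log₂(P(x) / (1/5))
           = Σ P(x) log₂(P(x)) + log₂(5)
           = log₂(5) - H(P)

H(P) = -Σ P(x) log₂(P(x)):
  -P(1)·log₂(P(1)) = -(0.246)·log₂(0.246) = 0.49772
  -P(2)·log₂(P(2)) = -(0.0098)·log₂(0.0098) = 0.06540
  -P(3)·log₂(P(3)) = -(0.0098)·log₂(0.0098) = 0.06540
  -P(4)·log₂(P(4)) = -(0.7246)·log₂(0.7246) = 0.33675
  -P(5)·log₂(P(5)) = -(0.0098)·log₂(0.0098) = 0.06540
H(P) = 0.49772 + 0.06540 + 0.06540 + 0.33675 + 0.06540 = 1.03067 bits

log₂(5) = 2.32193 bits

D_KL(P||U) = 2.32193 - 1.03067 = 1.29126 ≈ 1.2913 bits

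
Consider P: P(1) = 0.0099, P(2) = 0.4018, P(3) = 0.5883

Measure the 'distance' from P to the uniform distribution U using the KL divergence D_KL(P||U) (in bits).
0.5402 bits

U(i) = 1/3 for all i

D_KL(P||U) = Σ P(x) log₂(P(x) / (1/3))
           = Σ P(x) log₂(P(x)) + log₂(3)
           = log₂(3) - H(P)

H(P) = -Σ P(x) log₂(P(x)):
  -P(1)·log₂(P(1)) = -(0.0099)·log₂(0.0099) = 0.06592
  -P(2)·log₂(P(2)) = -(0.4018)·log₂(0.4018) = 0.52855
  -P(3)·log₂(P(3)) = -(0.5883)·log₂(0.5883) = 0.45027
H(P) = 0.06592 + 0.52855 + 0.45027 = 1.04474 bits

log₂(3) = 1.58496 bits

D_KL(P||U) = 1.58496 - 1.04474 = 0.54022 ≈ 0.5402 bits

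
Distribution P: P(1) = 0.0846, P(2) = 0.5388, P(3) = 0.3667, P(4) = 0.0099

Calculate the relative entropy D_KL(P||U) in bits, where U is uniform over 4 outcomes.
0.6212 bits

U(i) = 1/4 for all i

D_KL(P||U) = Σ P(x) log₂(P(x) / (1/4))
           = Σ P(x) log₂(P(x)) + log₂(4)
           = log₂(4) - H(P)

H(P) = -Σ P(x) log₂(P(x)):
  -P(1)·log₂(P(1)) = -(0.0846)·log₂(0.0846) = 0.30145
  -P(2)·log₂(P(2)) = -(0.5388)·log₂(0.5388) = 0.48071
  -P(3)·log₂(P(3)) = -(0.3667)·log₂(0.3667) = 0.53074
  -P(4)·log₂(P(4)) = -(0.0099)·log₂(0.0099) = 0.06592
H(P) = 0.30145 + 0.48071 + 0.53074 + 0.06592 = 1.37882 bits

log₂(4) = 2.00000 bits

D_KL(P||U) = 2.00000 - 1.37882 = 0.62118 ≈ 0.6212 bits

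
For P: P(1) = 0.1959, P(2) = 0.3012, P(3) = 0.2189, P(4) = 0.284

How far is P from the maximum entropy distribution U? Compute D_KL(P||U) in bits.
0.0223 bits

U(i) = 1/4 for all i

D_KL(P||U) = Σ P(x) log₂(P(x) / (1/4))
           = Σ P(x) log₂(P(x)) + log₂(4)
           = log₂(4) - H(P)

H(P) = -Σ P(x) log₂(P(x)):
  -P(1)·log₂(P(1)) = -(0.1959)·log₂(0.1959) = 0.46072
  -P(2)·log₂(P(2)) = -(0.3012)·log₂(0.3012) = 0.52144
  -P(3)·log₂(P(3)) = -(0.2189)·log₂(0.2189) = 0.47975
  -P(4)·log₂(P(4)) = -(0.284)·log₂(0.284) = 0.51575
H(P) = 0.46072 + 0.52144 + 0.47975 + 0.51575 = 1.97766 bits

log₂(4) = 2.00000 bits

D_KL(P||U) = 2.00000 - 1.97766 = 0.02234 ≈ 0.0223 bits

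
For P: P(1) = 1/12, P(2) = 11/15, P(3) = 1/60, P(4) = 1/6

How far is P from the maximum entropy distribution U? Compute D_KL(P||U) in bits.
0.8438 bits

U(i) = 1/4 for all i

D_KL(P||U) = Σ P(x) log₂(P(x) / (1/4))
           = Σ P(x) log₂(P(x)) + log₂(4)
           = log₂(4) - H(P)

H(P) = -Σ P(x) log₂(P(x)):
  -P(1)·log₂(P(1)) = -(1/12)·log₂(1/12) = 0.29875
  -P(2)·log₂(P(2)) = -(11/15)·log₂(11/15) = 0.32814
  -P(3)·log₂(P(3)) = -(1/60)·log₂(1/60) = 0.09845
  -P(4)·log₂(P(4)) = -(1/6)·log₂(1/6) = 0.43083
H(P) = 0.29875 + 0.32814 + 0.09845 + 0.43083 = 1.15617 bits

log₂(4) = 2.00000 bits

D_KL(P||U) = 2.00000 - 1.15617 = 0.84383 ≈ 0.8438 bits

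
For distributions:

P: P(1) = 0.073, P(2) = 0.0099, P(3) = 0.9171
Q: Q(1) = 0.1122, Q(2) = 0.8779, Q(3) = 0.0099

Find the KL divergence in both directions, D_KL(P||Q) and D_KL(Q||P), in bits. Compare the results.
D_KL(P||Q) = 5.8826 bits, D_KL(Q||P) = 5.6853 bits. D_KL(P||Q) is larger than D_KL(Q||P) by 0.1973 bits; the two directions differ.

D_KL(P||Q) = Σ P(x) log₂(P(x)/Q(x))

Computing term by term:
  P(1)·log₂(P(1)/Q(1)) = 0.073·log₂(0.073/0.1122) = -0.04527
  P(2)·log₂(P(2)/Q(2)) = 0.0099·log₂(0.0099/0.8779) = -0.06406
  P(3)·log₂(P(3)/Q(3)) = 0.9171·log₂(0.9171/0.0099) = 5.99188

D_KL(P||Q) = -0.04527 - 0.06406 + 5.99188 = 5.88255 ≈ 5.8826 bits

D_KL(Q||P) = Σ Q(x) log₂(Q(x)/P(x))

Computing term by term:
  Q(1)·log₂(Q(1)/P(1)) = 0.1122·log₂(0.1122/0.073) = 0.06958
  Q(2)·log₂(Q(2)/P(2)) = 0.8779·log₂(0.8779/0.0099) = 5.68044
  Q(3)·log₂(Q(3)/P(3)) = 0.0099·log₂(0.0099/0.9171) = -0.06468

D_KL(Q||P) = 0.06958 + 5.68044 - 0.06468 = 5.68534 ≈ 5.6853 bits

These are NOT equal (difference: 0.1973 bits). KL divergence is asymmetric: D_KL(P||Q) ≠ D_KL(Q||P) in general.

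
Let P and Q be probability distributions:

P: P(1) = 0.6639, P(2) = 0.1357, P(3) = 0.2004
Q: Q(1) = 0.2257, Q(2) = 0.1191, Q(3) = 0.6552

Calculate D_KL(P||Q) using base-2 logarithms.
0.7165 bits

D_KL(P||Q) = Σ P(x) log₂(P(x)/Q(x))

Computing term by term:
  P(1)·log₂(P(1)/Q(1)) = 0.6639·log₂(0.6639/0.2257) = 1.03340
  P(2)·log₂(P(2)/Q(2)) = 0.1357·log₂(0.1357/0.1191) = 0.02555
  P(3)·log₂(P(3)/Q(3)) = 0.2004·log₂(0.2004/0.6552) = -0.34249

D_KL(P||Q) = 1.03340 + 0.02555 - 0.34249 = 0.71646 ≈ 0.7165 bits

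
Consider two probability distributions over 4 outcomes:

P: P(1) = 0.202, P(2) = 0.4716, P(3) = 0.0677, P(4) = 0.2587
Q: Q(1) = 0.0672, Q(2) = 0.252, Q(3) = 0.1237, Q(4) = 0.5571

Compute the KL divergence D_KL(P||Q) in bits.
0.4020 bits

D_KL(P||Q) = Σ P(x) log₂(P(x)/Q(x))

Computing term by term:
  P(1)·log₂(P(1)/Q(1)) = 0.202·log₂(0.202/0.0672) = 0.32074
  P(2)·log₂(P(2)/Q(2)) = 0.4716·log₂(0.4716/0.252) = 0.42639
  P(3)·log₂(P(3)/Q(3)) = 0.0677·log₂(0.0677/0.1237) = -0.05887
  P(4)·log₂(P(4)/Q(4)) = 0.2587·log₂(0.2587/0.5571) = -0.28629

D_KL(P||Q) = 0.32074 + 0.42639 - 0.05887 - 0.28629 = 0.40197 ≈ 0.4020 bits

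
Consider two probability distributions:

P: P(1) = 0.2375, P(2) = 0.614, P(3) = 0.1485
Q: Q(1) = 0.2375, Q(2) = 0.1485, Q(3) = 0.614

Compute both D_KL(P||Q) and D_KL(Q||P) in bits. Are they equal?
D_KL(P||Q) = 0.9532 bits, D_KL(Q||P) = 0.9532 bits. Yes, in this case they are equal (although KL divergence is not symmetric in general).

D_KL(P||Q) = Σ P(x) log₂(P(x)/Q(x))

Computing term by term:
  P(1)·log₂(P(1)/Q(1)) = 0.2375·log₂(0.2375/0.2375) = 0.00000
  P(2)·log₂(P(2)/Q(2)) = 0.614·log₂(0.614/0.1485) = 1.25733
  P(3)·log₂(P(3)/Q(3)) = 0.1485·log₂(0.1485/0.614) = -0.30409

D_KL(P||Q) = 0.00000 + 1.25733 - 0.30409 = 0.95324 ≈ 0.9532 bits

D_KL(Q||P) = Σ Q(x) log₂(Q(x)/P(x))

Computing term by term:
  Q(1)·log₂(Q(1)/P(1)) = 0.2375·log₂(0.2375/0.2375) = 0.00000
  Q(2)·log₂(Q(2)/P(2)) = 0.1485·log₂(0.1485/0.614) = -0.30409
  Q(3)·log₂(Q(3)/P(3)) = 0.614·log₂(0.614/0.1485) = 1.25733

D_KL(Q||P) = 0.00000 - 0.30409 + 1.25733 = 0.95324 ≈ 0.9532 bits

These ARE equal here. Q is P with outcomes relabeled (Q(2) = P(3), Q(3) = P(2)) by a relabeling that is its own inverse, so the two sums contain exactly the same terms in a different order. This is a special case — KL divergence is not symmetric in general: D_KL(P||Q) ≠ D_KL(Q||P) for most P, Q.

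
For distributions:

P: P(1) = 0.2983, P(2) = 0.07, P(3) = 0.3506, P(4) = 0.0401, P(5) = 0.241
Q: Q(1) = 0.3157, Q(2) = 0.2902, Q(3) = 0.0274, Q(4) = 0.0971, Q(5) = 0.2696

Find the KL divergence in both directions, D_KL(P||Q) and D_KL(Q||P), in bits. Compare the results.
D_KL(P||Q) = 1.0312 bits, D_KL(Q||P) = 0.6879 bits. D_KL(P||Q) is larger than D_KL(Q||P) by 0.3433 bits; the two directions differ.

D_KL(P||Q) = Σ P(x) log₂(P(x)/Q(x))

Computing term by term:
  P(1)·log₂(P(1)/Q(1)) = 0.2983·log₂(0.2983/0.3157) = -0.02440
  P(2)·log₂(P(2)/Q(2)) = 0.07·log₂(0.07/0.2902) = -0.14361
  P(3)·log₂(P(3)/Q(3)) = 0.3506·log₂(0.3506/0.0274) = 1.28936
  P(4)·log₂(P(4)/Q(4)) = 0.0401·log₂(0.0401/0.0971) = -0.05116
  P(5)·log₂(P(5)/Q(5)) = 0.241·log₂(0.241/0.2696) = -0.03899

D_KL(P||Q) = -0.02440 - 0.14361 + 1.28936 - 0.05116 - 0.03899 = 1.03120 ≈ 1.0312 bits

D_KL(Q||P) = Σ Q(x) log₂(Q(x)/P(x))

Computing term by term:
  Q(1)·log₂(Q(1)/P(1)) = 0.3157·log₂(0.3157/0.2983) = 0.02582
  Q(2)·log₂(Q(2)/P(2)) = 0.2902·log₂(0.2902/0.07) = 0.59538
  Q(3)·log₂(Q(3)/P(3)) = 0.0274·log₂(0.0274/0.3506) = -0.10077
  Q(4)·log₂(Q(4)/P(4)) = 0.0971·log₂(0.0971/0.0401) = 0.12389
  Q(5)·log₂(Q(5)/P(5)) = 0.2696·log₂(0.2696/0.241) = 0.04362

D_KL(Q||P) = 0.02582 + 0.59538 - 0.10077 + 0.12389 + 0.04362 = 0.68794 ≈ 0.6879 bits

These are NOT equal (difference: 0.3433 bits). KL divergence is asymmetric: D_KL(P||Q) ≠ D_KL(Q||P) in general.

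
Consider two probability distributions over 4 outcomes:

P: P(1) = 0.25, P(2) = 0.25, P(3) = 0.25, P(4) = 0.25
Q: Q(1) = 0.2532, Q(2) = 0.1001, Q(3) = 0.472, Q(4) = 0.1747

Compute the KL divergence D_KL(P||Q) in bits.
0.2256 bits

D_KL(P||Q) = Σ P(x) log₂(P(x)/Q(x))

Computing term by term:
  P(1)·log₂(P(1)/Q(1)) = 0.25·log₂(0.25/0.2532) = -0.00459
  P(2)·log₂(P(2)/Q(2)) = 0.25·log₂(0.25/0.1001) = 0.33012
  P(3)·log₂(P(3)/Q(3)) = 0.25·log₂(0.25/0.472) = -0.22921
  P(4)·log₂(P(4)/Q(4)) = 0.25·log₂(0.25/0.1747) = 0.12926

D_KL(P||Q) = -0.00459 + 0.33012 - 0.22921 + 0.12926 = 0.22558 ≈ 0.2256 bits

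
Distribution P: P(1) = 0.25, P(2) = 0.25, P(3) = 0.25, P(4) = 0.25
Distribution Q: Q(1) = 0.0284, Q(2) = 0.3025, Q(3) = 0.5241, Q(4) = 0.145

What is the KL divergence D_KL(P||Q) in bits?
0.6452 bits

D_KL(P||Q) = Σ P(x) log₂(P(x)/Q(x))

Computing term by term:
  P(1)·log₂(P(1)/Q(1)) = 0.25·log₂(0.25/0.0284) = 0.78449
  P(2)·log₂(P(2)/Q(2)) = 0.25·log₂(0.25/0.3025) = -0.06875
  P(3)·log₂(P(3)/Q(3)) = 0.25·log₂(0.25/0.5241) = -0.26698
  P(4)·log₂(P(4)/Q(4)) = 0.25·log₂(0.25/0.145) = 0.19647

D_KL(P||Q) = 0.78449 - 0.06875 - 0.26698 + 0.19647 = 0.64523 ≈ 0.6452 bits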